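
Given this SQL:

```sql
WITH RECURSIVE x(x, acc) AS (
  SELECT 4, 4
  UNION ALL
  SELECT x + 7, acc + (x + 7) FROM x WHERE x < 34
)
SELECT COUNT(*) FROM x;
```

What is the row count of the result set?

Base: x=4, acc=4.
Iteration 1: 4 < 34 holds -> x = 4 + 7 = 11, acc = 4 + 11 = 15.
Iteration 2: 11 < 34 holds -> x = 11 + 7 = 18, acc = 15 + 18 = 33.
Iteration 3: 18 < 34 holds -> x = 18 + 7 = 25, acc = 33 + 25 = 58.
Iteration 4: 25 < 34 holds -> x = 25 + 7 = 32, acc = 58 + 32 = 90.
Iteration 5: 32 < 34 holds -> x = 32 + 7 = 39, acc = 90 + 39 = 129.
Iteration 6: 39 < 34 fails; recursion stops.
Total rows emitted: 6.

6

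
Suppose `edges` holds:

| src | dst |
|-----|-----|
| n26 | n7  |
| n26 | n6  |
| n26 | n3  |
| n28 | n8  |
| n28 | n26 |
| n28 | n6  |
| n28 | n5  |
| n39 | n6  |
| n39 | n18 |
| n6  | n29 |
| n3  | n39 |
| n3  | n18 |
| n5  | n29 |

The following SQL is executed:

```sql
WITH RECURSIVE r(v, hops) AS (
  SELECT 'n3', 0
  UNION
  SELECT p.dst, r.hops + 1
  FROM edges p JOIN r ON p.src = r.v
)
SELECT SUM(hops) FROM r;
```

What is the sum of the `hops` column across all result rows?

9

Base: (n3, hops=0).
Iteration 1: edges from {n3} -> (n18, hops=1), (n39, hops=1).
Iteration 2: edges from {n18,n39} -> (n18, hops=2), (n6, hops=2).
Iteration 3: edges from {n18,n6} -> (n29, hops=3).
Iteration 4: no outgoing edges from {n29}; recursion stops.
SUM(hops) = 0 + 1 + 1 + 2 + 2 + 3 = 9.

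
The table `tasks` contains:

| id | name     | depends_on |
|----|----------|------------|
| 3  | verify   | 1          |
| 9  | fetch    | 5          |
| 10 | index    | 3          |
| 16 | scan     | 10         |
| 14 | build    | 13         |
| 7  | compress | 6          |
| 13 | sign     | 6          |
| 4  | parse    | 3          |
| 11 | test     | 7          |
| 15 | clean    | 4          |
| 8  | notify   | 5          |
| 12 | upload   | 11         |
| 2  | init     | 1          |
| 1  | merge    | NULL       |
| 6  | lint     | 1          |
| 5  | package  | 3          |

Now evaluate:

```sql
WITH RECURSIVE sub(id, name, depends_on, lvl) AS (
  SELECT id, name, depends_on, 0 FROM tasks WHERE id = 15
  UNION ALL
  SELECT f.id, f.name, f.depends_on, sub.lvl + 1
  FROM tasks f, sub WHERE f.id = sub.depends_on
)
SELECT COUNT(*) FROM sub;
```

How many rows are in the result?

Base: id=15 (clean), depends_on=4, lvl 0.
Iteration 1: join on id=4 -> parse (id 4, depends_on=3, lvl 1).
Iteration 2: join on id=3 -> verify (id 3, depends_on=1, lvl 2).
Iteration 3: join on id=1 -> merge (id 1, depends_on=NULL, lvl 3).
Iteration 4: depends_on is NULL; no match; recursion stops.
Total rows emitted: 4.

4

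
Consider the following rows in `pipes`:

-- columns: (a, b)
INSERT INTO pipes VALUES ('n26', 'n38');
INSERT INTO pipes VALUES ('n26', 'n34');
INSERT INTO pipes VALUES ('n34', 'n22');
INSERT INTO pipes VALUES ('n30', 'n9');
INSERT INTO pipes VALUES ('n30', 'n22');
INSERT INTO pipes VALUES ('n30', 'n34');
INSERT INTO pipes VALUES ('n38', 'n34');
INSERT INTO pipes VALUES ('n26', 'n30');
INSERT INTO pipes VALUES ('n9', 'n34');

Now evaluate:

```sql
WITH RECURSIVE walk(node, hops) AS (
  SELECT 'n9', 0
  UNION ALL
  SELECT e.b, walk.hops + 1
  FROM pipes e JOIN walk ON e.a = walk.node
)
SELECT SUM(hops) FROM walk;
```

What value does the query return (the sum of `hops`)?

3

Base: (n9, hops=0).
Iteration 1: edges from {n9} -> (n34, hops=1).
Iteration 2: edges from {n34} -> (n22, hops=2).
Iteration 3: no outgoing edges from {n22}; recursion stops.
SUM(hops) = 0 + 1 + 2 = 3.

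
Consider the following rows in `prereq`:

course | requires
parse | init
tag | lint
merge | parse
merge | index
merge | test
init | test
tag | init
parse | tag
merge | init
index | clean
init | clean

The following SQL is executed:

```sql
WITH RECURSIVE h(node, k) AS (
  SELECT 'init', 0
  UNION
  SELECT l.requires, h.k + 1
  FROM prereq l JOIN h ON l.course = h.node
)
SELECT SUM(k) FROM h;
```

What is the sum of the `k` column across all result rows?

2

Base: (init, k=0).
Iteration 1: edges from {init} -> (clean, k=1), (test, k=1).
Iteration 2: no outgoing edges from {clean,test}; recursion stops.
SUM(k) = 0 + 1 + 1 = 2.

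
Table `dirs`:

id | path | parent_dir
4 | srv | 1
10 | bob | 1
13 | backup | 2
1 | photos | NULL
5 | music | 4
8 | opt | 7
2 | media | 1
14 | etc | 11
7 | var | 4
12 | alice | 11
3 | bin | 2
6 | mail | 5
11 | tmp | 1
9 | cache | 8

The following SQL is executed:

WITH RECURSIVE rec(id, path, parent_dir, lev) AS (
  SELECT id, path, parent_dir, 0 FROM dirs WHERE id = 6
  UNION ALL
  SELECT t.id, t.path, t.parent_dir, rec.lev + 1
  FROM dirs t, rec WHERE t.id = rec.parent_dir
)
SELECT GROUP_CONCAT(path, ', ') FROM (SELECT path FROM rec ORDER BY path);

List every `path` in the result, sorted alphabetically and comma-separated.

Base: id=6 (mail), parent_dir=5, lev 0.
Iteration 1: join on id=5 -> music (id 5, parent_dir=4, lev 1).
Iteration 2: join on id=4 -> srv (id 4, parent_dir=1, lev 2).
Iteration 3: join on id=1 -> photos (id 1, parent_dir=NULL, lev 3).
Iteration 4: parent_dir is NULL; no match; recursion stops.

mail, music, photos, srv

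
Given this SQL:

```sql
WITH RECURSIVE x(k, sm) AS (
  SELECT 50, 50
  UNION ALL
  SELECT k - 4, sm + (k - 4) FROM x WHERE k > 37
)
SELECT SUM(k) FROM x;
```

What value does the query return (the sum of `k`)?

Base: k=50, sm=50.
Iteration 1: 50 > 37 holds -> k = 50 - 4 = 46, sm = 50 + 46 = 96.
Iteration 2: 46 > 37 holds -> k = 46 - 4 = 42, sm = 96 + 42 = 138.
Iteration 3: 42 > 37 holds -> k = 42 - 4 = 38, sm = 138 + 38 = 176.
Iteration 4: 38 > 37 holds -> k = 38 - 4 = 34, sm = 176 + 34 = 210.
Iteration 5: 34 > 37 fails; recursion stops.
SUM(k) = 50 + 46 + 42 + 38 + 34 = 210.

210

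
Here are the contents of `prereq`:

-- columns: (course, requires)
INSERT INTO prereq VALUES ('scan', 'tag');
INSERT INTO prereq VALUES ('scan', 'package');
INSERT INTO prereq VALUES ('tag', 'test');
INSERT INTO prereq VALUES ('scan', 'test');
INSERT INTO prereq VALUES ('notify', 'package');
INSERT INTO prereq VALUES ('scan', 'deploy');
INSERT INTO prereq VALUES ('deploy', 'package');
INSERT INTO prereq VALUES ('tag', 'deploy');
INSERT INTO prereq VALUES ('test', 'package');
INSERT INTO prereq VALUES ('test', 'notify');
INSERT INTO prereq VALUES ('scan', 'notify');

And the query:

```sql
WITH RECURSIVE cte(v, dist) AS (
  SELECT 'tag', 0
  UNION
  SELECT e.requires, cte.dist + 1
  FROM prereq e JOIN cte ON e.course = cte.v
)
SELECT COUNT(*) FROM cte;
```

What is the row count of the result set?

Base: (tag, dist=0).
Iteration 1: edges from {tag} -> (deploy, dist=1), (test, dist=1).
Iteration 2: edges from {deploy,test} -> (notify, dist=2), (package, dist=2). [UNION drops 1 duplicate row(s)]
Iteration 3: edges from {notify,package} -> (package, dist=3).
Iteration 4: no outgoing edges from {package}; recursion stops.
Total rows emitted: 6.

6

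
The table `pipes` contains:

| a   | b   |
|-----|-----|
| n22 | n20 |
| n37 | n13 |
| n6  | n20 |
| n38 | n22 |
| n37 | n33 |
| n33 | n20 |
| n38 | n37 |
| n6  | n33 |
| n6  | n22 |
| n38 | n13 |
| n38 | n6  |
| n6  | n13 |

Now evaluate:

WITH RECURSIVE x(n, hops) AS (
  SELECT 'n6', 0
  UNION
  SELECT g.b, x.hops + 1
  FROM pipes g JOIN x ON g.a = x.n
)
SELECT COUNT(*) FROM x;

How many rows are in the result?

Base: (n6, hops=0).
Iteration 1: edges from {n6} -> (n13, hops=1), (n20, hops=1), (n22, hops=1), (n33, hops=1).
Iteration 2: edges from {n13,n20,n22,n33} -> (n20, hops=2). [UNION drops 1 duplicate row(s)]
Iteration 3: no outgoing edges from {n20}; recursion stops.
Total rows emitted: 6.

6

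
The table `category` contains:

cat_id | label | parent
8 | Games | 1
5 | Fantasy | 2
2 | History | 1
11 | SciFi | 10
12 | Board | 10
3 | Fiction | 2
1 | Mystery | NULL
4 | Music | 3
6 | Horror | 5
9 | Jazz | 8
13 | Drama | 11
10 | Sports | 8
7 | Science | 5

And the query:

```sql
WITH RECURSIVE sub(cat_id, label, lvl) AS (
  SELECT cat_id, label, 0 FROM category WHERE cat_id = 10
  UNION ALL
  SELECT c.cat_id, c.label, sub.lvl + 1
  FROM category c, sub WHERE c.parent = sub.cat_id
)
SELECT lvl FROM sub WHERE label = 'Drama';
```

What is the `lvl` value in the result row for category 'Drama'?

2

Base: cat_id=10 (Sports) at lvl 0.
Iteration 1: rows with parent in {10} -> SciFi (id 11, lvl 1), Board (id 12, lvl 1).
Iteration 2: rows with parent in {11,12} -> Drama (id 13, lvl 2).
Iteration 3: no rows with parent in {13}; recursion stops.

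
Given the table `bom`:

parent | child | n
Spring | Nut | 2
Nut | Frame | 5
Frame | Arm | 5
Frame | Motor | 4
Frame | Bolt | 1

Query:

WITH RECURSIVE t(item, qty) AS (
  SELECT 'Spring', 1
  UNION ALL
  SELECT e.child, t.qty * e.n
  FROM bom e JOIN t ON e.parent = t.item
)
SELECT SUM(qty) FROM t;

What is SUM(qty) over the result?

113

Base: (Spring, qty=1).
Iteration 1: components of {Spring} -> Nut = 1*2 = 2.
Iteration 2: components of {Nut} -> Frame = 2*5 = 10.
Iteration 3: components of {Frame} -> Arm = 10*5 = 50, Bolt = 10*1 = 10, Motor = 10*4 = 40.
Iteration 4: no further components; recursion stops.
SUM(qty) = 1 + 2 + 10 + 50 + 40 + 10 = 113.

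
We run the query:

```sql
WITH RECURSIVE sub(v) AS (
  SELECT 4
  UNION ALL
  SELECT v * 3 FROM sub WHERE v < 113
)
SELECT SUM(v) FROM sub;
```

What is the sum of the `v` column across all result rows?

Base: v=4.
Iteration 1: 4 < 113 holds -> v = 4 * 3 = 12.
Iteration 2: 12 < 113 holds -> v = 12 * 3 = 36.
Iteration 3: 36 < 113 holds -> v = 36 * 3 = 108.
Iteration 4: 108 < 113 holds -> v = 108 * 3 = 324.
Iteration 5: 324 < 113 fails; recursion stops.
SUM(v) = 4 + 12 + 36 + 108 + 324 = 484.

484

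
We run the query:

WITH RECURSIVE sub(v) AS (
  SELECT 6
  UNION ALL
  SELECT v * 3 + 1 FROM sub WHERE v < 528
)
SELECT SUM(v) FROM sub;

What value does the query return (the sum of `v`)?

2363

Base: v=6.
Iteration 1: 6 < 528 holds -> v = 6 * 3 + 1 = 19.
Iteration 2: 19 < 528 holds -> v = 19 * 3 + 1 = 58.
Iteration 3: 58 < 528 holds -> v = 58 * 3 + 1 = 175.
Iteration 4: 175 < 528 holds -> v = 175 * 3 + 1 = 526.
Iteration 5: 526 < 528 holds -> v = 526 * 3 + 1 = 1579.
Iteration 6: 1579 < 528 fails; recursion stops.
SUM(v) = 6 + 19 + 58 + 175 + 526 + 1579 = 2363.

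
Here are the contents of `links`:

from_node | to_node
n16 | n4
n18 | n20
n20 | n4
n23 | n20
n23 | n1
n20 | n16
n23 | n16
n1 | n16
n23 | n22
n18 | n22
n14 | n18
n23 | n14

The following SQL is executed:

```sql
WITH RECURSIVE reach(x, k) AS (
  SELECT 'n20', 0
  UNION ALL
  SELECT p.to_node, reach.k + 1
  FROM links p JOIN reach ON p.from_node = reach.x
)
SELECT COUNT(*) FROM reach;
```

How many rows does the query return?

Base: (n20, k=0).
Iteration 1: edges from {n20} -> (n16, k=1), (n4, k=1).
Iteration 2: edges from {n16,n4} -> (n4, k=2).
Iteration 3: no outgoing edges from {n4}; recursion stops.
Total rows emitted: 4.

4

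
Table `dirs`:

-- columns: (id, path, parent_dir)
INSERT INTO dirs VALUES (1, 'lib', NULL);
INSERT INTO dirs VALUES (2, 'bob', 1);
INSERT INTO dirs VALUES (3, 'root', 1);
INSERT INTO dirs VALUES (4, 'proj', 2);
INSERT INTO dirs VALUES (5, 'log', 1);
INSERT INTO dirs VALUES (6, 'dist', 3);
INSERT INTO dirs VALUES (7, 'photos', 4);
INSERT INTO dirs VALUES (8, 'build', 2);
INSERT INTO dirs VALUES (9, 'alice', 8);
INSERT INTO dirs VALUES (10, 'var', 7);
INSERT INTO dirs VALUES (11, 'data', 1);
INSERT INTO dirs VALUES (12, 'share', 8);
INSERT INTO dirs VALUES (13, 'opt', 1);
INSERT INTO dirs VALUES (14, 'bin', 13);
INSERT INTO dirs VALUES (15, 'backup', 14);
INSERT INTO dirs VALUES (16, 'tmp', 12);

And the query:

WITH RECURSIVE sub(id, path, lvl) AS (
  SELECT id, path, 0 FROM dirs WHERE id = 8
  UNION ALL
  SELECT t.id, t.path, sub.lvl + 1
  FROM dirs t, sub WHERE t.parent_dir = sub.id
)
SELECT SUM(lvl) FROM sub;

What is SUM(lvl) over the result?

Base: id=8 (build) at lvl 0.
Iteration 1: rows with parent_dir in {8} -> alice (id 9, lvl 1), share (id 12, lvl 1).
Iteration 2: rows with parent_dir in {9,12} -> tmp (id 16, lvl 2).
Iteration 3: no rows with parent_dir in {16}; recursion stops.
SUM(lvl) = 0 + 1 + 1 + 2 = 4.

4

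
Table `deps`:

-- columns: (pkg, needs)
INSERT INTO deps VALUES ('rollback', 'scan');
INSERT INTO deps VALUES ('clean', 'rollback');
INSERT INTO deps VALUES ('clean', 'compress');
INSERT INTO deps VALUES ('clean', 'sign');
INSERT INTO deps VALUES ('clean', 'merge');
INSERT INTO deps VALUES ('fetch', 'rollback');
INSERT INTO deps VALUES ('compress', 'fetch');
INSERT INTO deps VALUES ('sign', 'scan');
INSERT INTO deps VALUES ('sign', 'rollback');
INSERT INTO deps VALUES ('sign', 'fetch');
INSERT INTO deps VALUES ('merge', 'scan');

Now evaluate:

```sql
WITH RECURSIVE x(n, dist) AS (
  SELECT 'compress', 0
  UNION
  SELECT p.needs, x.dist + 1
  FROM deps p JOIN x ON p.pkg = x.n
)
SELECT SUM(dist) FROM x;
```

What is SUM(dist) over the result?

Base: (compress, dist=0).
Iteration 1: edges from {compress} -> (fetch, dist=1).
Iteration 2: edges from {fetch} -> (rollback, dist=2).
Iteration 3: edges from {rollback} -> (scan, dist=3).
Iteration 4: no outgoing edges from {scan}; recursion stops.
SUM(dist) = 0 + 1 + 2 + 3 = 6.

6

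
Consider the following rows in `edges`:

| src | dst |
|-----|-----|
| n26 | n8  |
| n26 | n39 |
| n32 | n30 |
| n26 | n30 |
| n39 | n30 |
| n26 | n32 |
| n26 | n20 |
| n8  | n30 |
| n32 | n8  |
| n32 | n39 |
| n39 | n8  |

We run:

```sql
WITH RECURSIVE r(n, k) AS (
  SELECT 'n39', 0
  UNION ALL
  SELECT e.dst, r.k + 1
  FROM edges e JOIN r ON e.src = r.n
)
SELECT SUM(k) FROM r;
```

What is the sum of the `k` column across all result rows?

4

Base: (n39, k=0).
Iteration 1: edges from {n39} -> (n30, k=1), (n8, k=1).
Iteration 2: edges from {n30,n8} -> (n30, k=2).
Iteration 3: no outgoing edges from {n30}; recursion stops.
SUM(k) = 0 + 1 + 1 + 2 = 4.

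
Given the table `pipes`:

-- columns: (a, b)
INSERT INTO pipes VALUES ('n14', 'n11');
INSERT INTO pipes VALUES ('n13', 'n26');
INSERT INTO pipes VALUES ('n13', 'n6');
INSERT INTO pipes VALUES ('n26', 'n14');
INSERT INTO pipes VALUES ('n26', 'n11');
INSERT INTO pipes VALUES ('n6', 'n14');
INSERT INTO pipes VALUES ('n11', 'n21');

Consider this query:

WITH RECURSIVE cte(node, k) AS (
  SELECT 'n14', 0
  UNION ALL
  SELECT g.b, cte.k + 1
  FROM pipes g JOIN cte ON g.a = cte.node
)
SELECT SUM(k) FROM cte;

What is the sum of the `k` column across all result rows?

3

Base: (n14, k=0).
Iteration 1: edges from {n14} -> (n11, k=1).
Iteration 2: edges from {n11} -> (n21, k=2).
Iteration 3: no outgoing edges from {n21}; recursion stops.
SUM(k) = 0 + 1 + 2 = 3.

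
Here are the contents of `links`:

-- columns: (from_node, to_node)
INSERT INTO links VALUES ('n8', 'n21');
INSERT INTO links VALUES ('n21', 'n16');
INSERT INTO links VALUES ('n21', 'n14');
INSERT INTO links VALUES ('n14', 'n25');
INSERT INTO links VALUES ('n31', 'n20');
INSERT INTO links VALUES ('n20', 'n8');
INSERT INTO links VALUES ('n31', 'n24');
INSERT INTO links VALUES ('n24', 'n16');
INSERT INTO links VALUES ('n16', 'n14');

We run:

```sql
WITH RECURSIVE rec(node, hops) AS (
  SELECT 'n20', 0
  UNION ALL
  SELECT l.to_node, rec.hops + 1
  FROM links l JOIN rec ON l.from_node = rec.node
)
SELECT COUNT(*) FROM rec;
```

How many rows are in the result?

Base: (n20, hops=0).
Iteration 1: edges from {n20} -> (n8, hops=1).
Iteration 2: edges from {n8} -> (n21, hops=2).
Iteration 3: edges from {n21} -> (n14, hops=3), (n16, hops=3).
Iteration 4: edges from {n14,n16} -> (n14, hops=4), (n25, hops=4).
Iteration 5: edges from {n14,n25} -> (n25, hops=5).
Iteration 6: no outgoing edges from {n25}; recursion stops.
Total rows emitted: 8.

8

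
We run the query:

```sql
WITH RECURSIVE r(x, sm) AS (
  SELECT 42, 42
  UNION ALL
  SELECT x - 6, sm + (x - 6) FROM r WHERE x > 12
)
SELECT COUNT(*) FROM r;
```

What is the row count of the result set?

Base: x=42, sm=42.
Iteration 1: 42 > 12 holds -> x = 42 - 6 = 36, sm = 42 + 36 = 78.
Iteration 2: 36 > 12 holds -> x = 36 - 6 = 30, sm = 78 + 30 = 108.
Iteration 3: 30 > 12 holds -> x = 30 - 6 = 24, sm = 108 + 24 = 132.
Iteration 4: 24 > 12 holds -> x = 24 - 6 = 18, sm = 132 + 18 = 150.
Iteration 5: 18 > 12 holds -> x = 18 - 6 = 12, sm = 150 + 12 = 162.
Iteration 6: 12 > 12 fails; recursion stops.
Total rows emitted: 6.

6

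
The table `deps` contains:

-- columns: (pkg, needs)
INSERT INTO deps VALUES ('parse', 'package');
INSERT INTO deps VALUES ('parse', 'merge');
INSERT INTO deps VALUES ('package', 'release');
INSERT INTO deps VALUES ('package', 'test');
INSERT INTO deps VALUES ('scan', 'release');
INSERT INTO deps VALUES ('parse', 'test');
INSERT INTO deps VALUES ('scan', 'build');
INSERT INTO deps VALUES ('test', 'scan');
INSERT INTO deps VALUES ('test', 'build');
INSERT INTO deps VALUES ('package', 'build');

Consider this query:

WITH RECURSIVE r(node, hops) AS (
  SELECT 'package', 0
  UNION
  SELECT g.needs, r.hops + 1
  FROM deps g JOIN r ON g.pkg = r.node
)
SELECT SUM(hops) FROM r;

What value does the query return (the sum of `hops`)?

13

Base: (package, hops=0).
Iteration 1: edges from {package} -> (build, hops=1), (release, hops=1), (test, hops=1).
Iteration 2: edges from {build,release,test} -> (build, hops=2), (scan, hops=2).
Iteration 3: edges from {build,scan} -> (build, hops=3), (release, hops=3).
Iteration 4: no outgoing edges from {build,release}; recursion stops.
SUM(hops) = 0 + 1 + 1 + 1 + 2 + 2 + 3 + 3 = 13.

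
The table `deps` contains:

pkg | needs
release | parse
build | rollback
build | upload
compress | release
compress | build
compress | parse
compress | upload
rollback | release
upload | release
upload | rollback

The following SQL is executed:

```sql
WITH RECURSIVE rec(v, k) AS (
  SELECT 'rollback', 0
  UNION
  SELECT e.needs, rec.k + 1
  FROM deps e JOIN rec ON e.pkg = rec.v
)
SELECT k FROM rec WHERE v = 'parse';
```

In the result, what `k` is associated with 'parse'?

Base: (rollback, k=0).
Iteration 1: edges from {rollback} -> (release, k=1).
Iteration 2: edges from {release} -> (parse, k=2).
Iteration 3: no outgoing edges from {parse}; recursion stops.

2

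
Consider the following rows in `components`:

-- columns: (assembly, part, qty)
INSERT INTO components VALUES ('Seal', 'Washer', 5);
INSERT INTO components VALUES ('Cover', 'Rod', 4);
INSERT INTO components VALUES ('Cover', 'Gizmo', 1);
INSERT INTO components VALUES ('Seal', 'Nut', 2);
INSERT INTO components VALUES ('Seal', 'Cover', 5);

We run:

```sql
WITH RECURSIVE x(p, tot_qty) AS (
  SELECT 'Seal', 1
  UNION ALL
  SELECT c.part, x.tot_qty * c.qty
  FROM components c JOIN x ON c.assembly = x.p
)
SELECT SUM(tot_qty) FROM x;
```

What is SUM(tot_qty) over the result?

Base: (Seal, tot_qty=1).
Iteration 1: components of {Seal} -> Cover = 1*5 = 5, Nut = 1*2 = 2, Washer = 1*5 = 5.
Iteration 2: components of {Cover,Nut,Washer} -> Gizmo = 5*1 = 5, Rod = 5*4 = 20.
Iteration 3: no further components; recursion stops.
SUM(tot_qty) = 1 + 5 + 5 + 2 + 20 + 5 = 38.

38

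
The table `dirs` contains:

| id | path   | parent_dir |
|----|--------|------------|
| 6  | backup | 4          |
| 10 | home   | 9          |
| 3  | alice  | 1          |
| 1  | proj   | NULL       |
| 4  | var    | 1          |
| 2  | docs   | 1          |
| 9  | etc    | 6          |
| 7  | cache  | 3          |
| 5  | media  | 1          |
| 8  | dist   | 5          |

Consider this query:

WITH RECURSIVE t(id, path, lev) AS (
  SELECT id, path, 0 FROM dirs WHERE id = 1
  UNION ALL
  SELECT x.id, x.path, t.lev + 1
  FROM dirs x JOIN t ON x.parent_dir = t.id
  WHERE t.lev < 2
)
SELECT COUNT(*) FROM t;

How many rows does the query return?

Base: id=1 (proj) at lev 0.
Iteration 1: rows with parent_dir in {1} -> docs (id 2, lev 1), alice (id 3, lev 1), var (id 4, lev 1), media (id 5, lev 1).
Iteration 2: rows with parent_dir in {2,3,4,5} -> backup (id 6, lev 2), cache (id 7, lev 2), dist (id 8, lev 2).
Iteration 3: lev < 2 fails for all current rows; recursion stops.
Total rows emitted: 8.

8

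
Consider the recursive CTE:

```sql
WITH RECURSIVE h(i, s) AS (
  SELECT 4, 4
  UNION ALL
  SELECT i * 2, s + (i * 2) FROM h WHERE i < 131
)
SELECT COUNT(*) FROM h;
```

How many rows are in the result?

7

Base: i=4, s=4.
Iteration 1: 4 < 131 holds -> i = 4 * 2 = 8, s = 4 + 8 = 12.
Iteration 2: 8 < 131 holds -> i = 8 * 2 = 16, s = 12 + 16 = 28.
Iteration 3: 16 < 131 holds -> i = 16 * 2 = 32, s = 28 + 32 = 60.
Iteration 4: 32 < 131 holds -> i = 32 * 2 = 64, s = 60 + 64 = 124.
Iteration 5: 64 < 131 holds -> i = 64 * 2 = 128, s = 124 + 128 = 252.
Iteration 6: 128 < 131 holds -> i = 128 * 2 = 256, s = 252 + 256 = 508.
Iteration 7: 256 < 131 fails; recursion stops.
Total rows emitted: 7.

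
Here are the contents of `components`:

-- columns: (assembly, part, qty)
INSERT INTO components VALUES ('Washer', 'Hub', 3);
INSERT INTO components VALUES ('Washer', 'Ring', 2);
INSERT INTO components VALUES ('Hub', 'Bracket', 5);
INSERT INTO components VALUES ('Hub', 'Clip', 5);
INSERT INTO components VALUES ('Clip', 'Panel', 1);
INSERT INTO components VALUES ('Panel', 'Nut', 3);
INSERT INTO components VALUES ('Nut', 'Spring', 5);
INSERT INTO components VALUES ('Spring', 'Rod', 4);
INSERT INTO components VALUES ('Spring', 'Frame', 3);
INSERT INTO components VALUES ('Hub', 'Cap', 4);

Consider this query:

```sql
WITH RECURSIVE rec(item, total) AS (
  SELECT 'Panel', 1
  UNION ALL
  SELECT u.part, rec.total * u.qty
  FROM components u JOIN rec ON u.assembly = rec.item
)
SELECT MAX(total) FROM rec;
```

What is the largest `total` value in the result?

60

Base: (Panel, total=1).
Iteration 1: components of {Panel} -> Nut = 1*3 = 3.
Iteration 2: components of {Nut} -> Spring = 3*5 = 15.
Iteration 3: components of {Spring} -> Frame = 15*3 = 45, Rod = 15*4 = 60.
Iteration 4: no further components; recursion stops.
total values: 1, 3, 15, 60, 45; the maximum is 60.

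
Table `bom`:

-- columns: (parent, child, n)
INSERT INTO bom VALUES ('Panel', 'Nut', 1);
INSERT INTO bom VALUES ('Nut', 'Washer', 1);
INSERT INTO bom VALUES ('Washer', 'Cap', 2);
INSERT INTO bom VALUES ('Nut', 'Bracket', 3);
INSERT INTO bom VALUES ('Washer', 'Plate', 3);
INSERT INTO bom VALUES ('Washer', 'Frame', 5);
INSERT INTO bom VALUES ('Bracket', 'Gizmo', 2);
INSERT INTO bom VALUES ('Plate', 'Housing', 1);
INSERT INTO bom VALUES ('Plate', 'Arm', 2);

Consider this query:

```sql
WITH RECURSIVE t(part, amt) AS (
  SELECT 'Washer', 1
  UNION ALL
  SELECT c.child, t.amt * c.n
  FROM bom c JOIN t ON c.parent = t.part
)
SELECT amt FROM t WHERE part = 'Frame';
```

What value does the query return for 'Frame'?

5

Base: (Washer, amt=1).
Iteration 1: components of {Washer} -> Cap = 1*2 = 2, Frame = 1*5 = 5, Plate = 1*3 = 3.
Iteration 2: components of {Cap,Frame,Plate} -> Arm = 3*2 = 6, Housing = 3*1 = 3.
Iteration 3: no further components; recursion stops.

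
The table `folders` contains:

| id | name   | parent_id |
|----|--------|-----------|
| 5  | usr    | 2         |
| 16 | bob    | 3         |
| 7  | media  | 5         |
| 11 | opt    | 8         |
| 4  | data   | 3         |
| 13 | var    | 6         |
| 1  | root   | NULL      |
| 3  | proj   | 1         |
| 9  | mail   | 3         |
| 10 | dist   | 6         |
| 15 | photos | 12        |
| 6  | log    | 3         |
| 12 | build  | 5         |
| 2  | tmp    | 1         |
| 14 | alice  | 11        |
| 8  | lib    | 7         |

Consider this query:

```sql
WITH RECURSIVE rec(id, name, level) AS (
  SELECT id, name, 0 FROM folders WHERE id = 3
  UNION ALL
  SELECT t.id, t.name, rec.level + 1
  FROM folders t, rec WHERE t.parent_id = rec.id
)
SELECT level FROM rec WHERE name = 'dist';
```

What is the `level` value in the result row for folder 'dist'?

2

Base: id=3 (proj) at level 0.
Iteration 1: rows with parent_id in {3} -> data (id 4, level 1), log (id 6, level 1), mail (id 9, level 1), bob (id 16, level 1).
Iteration 2: rows with parent_id in {4,6,9,16} -> dist (id 10, level 2), var (id 13, level 2).
Iteration 3: no rows with parent_id in {10,13}; recursion stops.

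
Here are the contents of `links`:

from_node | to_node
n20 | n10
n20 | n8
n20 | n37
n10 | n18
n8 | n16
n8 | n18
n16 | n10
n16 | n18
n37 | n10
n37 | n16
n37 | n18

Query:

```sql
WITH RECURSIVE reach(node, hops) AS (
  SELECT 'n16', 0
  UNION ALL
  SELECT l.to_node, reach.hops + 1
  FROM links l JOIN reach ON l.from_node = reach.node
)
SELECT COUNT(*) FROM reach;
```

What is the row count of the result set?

4

Base: (n16, hops=0).
Iteration 1: edges from {n16} -> (n10, hops=1), (n18, hops=1).
Iteration 2: edges from {n10,n18} -> (n18, hops=2).
Iteration 3: no outgoing edges from {n18}; recursion stops.
Total rows emitted: 4.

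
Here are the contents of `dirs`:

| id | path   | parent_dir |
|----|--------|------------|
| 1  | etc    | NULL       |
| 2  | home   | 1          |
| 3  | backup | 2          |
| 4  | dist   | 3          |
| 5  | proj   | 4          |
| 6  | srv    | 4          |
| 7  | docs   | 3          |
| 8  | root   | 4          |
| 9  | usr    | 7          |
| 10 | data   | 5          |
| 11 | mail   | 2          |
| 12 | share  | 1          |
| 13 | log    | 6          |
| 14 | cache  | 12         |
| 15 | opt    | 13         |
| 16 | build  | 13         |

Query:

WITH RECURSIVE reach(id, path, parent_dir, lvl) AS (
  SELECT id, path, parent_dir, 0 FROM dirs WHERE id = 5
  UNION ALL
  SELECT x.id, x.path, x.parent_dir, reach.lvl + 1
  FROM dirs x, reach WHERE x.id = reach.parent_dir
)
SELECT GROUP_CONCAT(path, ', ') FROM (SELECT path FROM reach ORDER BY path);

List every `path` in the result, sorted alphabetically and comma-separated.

Base: id=5 (proj), parent_dir=4, lvl 0.
Iteration 1: join on id=4 -> dist (id 4, parent_dir=3, lvl 1).
Iteration 2: join on id=3 -> backup (id 3, parent_dir=2, lvl 2).
Iteration 3: join on id=2 -> home (id 2, parent_dir=1, lvl 3).
Iteration 4: join on id=1 -> etc (id 1, parent_dir=NULL, lvl 4).
Iteration 5: parent_dir is NULL; no match; recursion stops.

backup, dist, etc, home, proj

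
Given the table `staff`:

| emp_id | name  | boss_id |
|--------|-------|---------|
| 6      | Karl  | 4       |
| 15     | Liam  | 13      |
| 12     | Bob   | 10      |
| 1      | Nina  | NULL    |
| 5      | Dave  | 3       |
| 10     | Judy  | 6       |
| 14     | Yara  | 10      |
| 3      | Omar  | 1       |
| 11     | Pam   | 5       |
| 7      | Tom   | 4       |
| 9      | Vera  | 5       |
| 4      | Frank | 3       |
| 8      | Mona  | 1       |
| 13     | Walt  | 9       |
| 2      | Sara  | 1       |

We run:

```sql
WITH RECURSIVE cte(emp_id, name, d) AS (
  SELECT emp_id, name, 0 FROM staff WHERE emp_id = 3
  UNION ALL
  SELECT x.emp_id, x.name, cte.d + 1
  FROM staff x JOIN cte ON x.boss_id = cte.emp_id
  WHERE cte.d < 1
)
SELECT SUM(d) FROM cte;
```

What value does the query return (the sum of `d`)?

2

Base: emp_id=3 (Omar) at d 0.
Iteration 1: rows with boss_id in {3} -> Frank (id 4, d 1), Dave (id 5, d 1).
Iteration 2: d < 1 fails for all current rows; recursion stops.
SUM(d) = 0 + 1 + 1 = 2.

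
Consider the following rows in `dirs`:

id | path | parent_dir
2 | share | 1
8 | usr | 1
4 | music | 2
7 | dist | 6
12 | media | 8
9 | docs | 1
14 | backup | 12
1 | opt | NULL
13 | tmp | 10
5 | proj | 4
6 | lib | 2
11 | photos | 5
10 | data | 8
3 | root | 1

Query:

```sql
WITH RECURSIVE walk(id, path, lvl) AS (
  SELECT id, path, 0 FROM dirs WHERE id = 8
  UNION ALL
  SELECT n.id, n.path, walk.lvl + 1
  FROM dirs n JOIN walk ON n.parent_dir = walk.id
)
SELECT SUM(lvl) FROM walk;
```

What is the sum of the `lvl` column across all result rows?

Base: id=8 (usr) at lvl 0.
Iteration 1: rows with parent_dir in {8} -> data (id 10, lvl 1), media (id 12, lvl 1).
Iteration 2: rows with parent_dir in {10,12} -> tmp (id 13, lvl 2), backup (id 14, lvl 2).
Iteration 3: no rows with parent_dir in {13,14}; recursion stops.
SUM(lvl) = 0 + 1 + 1 + 2 + 2 = 6.

6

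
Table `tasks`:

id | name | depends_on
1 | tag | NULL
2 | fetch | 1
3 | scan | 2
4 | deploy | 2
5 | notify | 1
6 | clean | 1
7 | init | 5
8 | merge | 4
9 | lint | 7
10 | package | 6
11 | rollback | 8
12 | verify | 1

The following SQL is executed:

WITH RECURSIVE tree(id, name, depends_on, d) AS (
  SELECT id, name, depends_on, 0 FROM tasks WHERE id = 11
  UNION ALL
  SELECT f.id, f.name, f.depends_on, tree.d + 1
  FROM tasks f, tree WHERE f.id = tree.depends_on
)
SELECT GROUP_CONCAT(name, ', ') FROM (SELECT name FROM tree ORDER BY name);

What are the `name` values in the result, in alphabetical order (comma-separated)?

deploy, fetch, merge, rollback, tag

Base: id=11 (rollback), depends_on=8, d 0.
Iteration 1: join on id=8 -> merge (id 8, depends_on=4, d 1).
Iteration 2: join on id=4 -> deploy (id 4, depends_on=2, d 2).
Iteration 3: join on id=2 -> fetch (id 2, depends_on=1, d 3).
Iteration 4: join on id=1 -> tag (id 1, depends_on=NULL, d 4).
Iteration 5: depends_on is NULL; no match; recursion stops.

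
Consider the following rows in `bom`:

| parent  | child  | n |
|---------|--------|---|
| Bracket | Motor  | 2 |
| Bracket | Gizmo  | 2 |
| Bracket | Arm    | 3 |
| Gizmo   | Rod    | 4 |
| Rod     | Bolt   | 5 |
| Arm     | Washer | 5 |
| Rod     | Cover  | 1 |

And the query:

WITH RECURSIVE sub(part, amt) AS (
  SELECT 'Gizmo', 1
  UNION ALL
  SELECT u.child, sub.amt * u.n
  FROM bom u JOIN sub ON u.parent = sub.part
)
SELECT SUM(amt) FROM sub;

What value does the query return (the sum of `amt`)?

Base: (Gizmo, amt=1).
Iteration 1: components of {Gizmo} -> Rod = 1*4 = 4.
Iteration 2: components of {Rod} -> Bolt = 4*5 = 20, Cover = 4*1 = 4.
Iteration 3: no further components; recursion stops.
SUM(amt) = 1 + 4 + 20 + 4 = 29.

29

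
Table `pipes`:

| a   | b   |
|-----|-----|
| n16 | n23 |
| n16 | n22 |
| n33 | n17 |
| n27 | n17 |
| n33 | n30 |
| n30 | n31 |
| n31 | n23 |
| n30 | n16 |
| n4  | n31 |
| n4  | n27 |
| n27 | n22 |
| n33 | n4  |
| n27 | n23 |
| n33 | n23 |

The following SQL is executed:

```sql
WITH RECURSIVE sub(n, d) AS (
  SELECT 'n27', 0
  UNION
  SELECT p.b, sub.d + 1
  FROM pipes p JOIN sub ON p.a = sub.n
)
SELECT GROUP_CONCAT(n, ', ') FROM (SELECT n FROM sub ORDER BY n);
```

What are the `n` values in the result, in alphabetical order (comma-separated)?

Base: (n27, d=0).
Iteration 1: edges from {n27} -> (n17, d=1), (n22, d=1), (n23, d=1).
Iteration 2: no outgoing edges from {n17,n22,n23}; recursion stops.

n17, n22, n23, n27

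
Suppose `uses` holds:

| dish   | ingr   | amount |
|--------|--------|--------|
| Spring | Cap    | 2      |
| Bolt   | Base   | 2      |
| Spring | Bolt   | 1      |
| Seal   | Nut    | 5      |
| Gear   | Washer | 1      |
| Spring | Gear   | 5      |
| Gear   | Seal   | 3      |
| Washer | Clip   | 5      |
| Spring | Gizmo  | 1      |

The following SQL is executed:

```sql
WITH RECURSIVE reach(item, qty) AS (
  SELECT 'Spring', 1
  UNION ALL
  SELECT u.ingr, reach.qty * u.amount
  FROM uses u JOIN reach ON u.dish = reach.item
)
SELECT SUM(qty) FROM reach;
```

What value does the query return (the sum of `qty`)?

132

Base: (Spring, qty=1).
Iteration 1: components of {Spring} -> Bolt = 1*1 = 1, Cap = 1*2 = 2, Gear = 1*5 = 5, Gizmo = 1*1 = 1.
Iteration 2: components of {Bolt,Cap,Gear,Gizmo} -> Base = 1*2 = 2, Seal = 5*3 = 15, Washer = 5*1 = 5.
Iteration 3: components of {Base,Seal,Washer} -> Clip = 5*5 = 25, Nut = 15*5 = 75.
Iteration 4: no further components; recursion stops.
SUM(qty) = 1 + 1 + 2 + 1 + 5 + 2 + 15 + 5 + 75 + 25 = 132.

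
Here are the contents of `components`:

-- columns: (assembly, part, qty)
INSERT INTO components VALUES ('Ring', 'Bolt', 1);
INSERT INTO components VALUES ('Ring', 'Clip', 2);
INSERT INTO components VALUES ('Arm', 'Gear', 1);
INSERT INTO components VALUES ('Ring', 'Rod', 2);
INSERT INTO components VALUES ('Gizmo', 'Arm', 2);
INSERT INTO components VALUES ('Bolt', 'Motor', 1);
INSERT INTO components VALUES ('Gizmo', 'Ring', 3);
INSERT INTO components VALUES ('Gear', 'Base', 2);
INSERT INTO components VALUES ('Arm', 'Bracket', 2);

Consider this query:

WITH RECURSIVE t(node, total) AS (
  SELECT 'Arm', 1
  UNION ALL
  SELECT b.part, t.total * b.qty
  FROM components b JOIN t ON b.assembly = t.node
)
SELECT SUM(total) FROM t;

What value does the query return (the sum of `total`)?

Base: (Arm, total=1).
Iteration 1: components of {Arm} -> Bracket = 1*2 = 2, Gear = 1*1 = 1.
Iteration 2: components of {Bracket,Gear} -> Base = 1*2 = 2.
Iteration 3: no further components; recursion stops.
SUM(total) = 1 + 1 + 2 + 2 = 6.

6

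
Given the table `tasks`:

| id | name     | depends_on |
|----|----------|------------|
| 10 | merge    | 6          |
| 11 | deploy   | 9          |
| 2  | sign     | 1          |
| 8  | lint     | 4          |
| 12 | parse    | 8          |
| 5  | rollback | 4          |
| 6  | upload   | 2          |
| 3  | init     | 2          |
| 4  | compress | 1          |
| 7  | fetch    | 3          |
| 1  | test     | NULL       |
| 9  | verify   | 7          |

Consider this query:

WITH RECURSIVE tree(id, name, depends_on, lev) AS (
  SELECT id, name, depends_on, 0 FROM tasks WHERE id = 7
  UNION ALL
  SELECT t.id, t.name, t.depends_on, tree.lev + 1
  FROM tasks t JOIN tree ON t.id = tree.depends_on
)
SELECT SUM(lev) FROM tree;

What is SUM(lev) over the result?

Base: id=7 (fetch), depends_on=3, lev 0.
Iteration 1: join on id=3 -> init (id 3, depends_on=2, lev 1).
Iteration 2: join on id=2 -> sign (id 2, depends_on=1, lev 2).
Iteration 3: join on id=1 -> test (id 1, depends_on=NULL, lev 3).
Iteration 4: depends_on is NULL; no match; recursion stops.
SUM(lev) = 0 + 1 + 2 + 3 = 6.

6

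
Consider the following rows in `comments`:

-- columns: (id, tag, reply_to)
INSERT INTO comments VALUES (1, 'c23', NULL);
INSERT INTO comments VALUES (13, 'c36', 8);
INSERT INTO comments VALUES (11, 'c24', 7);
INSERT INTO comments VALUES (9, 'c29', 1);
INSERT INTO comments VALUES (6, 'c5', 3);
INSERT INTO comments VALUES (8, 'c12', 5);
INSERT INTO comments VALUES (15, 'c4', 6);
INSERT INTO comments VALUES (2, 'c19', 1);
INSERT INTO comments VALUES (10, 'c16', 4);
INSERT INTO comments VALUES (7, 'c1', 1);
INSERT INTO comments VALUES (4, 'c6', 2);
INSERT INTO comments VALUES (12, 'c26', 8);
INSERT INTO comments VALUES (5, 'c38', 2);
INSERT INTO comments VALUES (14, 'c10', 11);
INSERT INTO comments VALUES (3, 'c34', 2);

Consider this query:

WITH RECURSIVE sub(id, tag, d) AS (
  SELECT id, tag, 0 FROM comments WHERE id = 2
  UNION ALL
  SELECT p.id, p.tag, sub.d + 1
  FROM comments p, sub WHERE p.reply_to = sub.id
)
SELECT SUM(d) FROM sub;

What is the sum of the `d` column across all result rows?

18

Base: id=2 (c19) at d 0.
Iteration 1: rows with reply_to in {2} -> c34 (id 3, d 1), c6 (id 4, d 1), c38 (id 5, d 1).
Iteration 2: rows with reply_to in {3,4,5} -> c5 (id 6, d 2), c12 (id 8, d 2), c16 (id 10, d 2).
Iteration 3: rows with reply_to in {6,8,10} -> c26 (id 12, d 3), c36 (id 13, d 3), c4 (id 15, d 3).
Iteration 4: no rows with reply_to in {12,13,15}; recursion stops.
SUM(d) = 0 + 1 + 1 + 1 + 2 + 2 + 2 + 3 + 3 + 3 = 18.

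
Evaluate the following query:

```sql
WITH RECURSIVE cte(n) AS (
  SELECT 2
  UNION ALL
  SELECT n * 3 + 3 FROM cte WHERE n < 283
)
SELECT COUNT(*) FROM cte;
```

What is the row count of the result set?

6

Base: n=2.
Iteration 1: 2 < 283 holds -> n = 2 * 3 + 3 = 9.
Iteration 2: 9 < 283 holds -> n = 9 * 3 + 3 = 30.
Iteration 3: 30 < 283 holds -> n = 30 * 3 + 3 = 93.
Iteration 4: 93 < 283 holds -> n = 93 * 3 + 3 = 282.
Iteration 5: 282 < 283 holds -> n = 282 * 3 + 3 = 849.
Iteration 6: 849 < 283 fails; recursion stops.
Total rows emitted: 6.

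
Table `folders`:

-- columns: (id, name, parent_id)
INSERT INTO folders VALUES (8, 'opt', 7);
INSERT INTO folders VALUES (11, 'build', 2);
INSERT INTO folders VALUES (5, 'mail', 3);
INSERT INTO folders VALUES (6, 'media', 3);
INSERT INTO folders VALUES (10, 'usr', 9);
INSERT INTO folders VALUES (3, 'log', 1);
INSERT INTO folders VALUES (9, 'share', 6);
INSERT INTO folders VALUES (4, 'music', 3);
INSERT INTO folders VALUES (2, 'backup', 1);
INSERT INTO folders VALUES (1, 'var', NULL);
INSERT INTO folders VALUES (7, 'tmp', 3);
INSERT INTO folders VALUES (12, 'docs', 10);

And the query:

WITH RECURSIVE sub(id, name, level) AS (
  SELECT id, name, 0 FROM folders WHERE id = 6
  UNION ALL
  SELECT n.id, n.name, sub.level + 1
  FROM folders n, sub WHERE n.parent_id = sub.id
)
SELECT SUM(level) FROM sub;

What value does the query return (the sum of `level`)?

Base: id=6 (media) at level 0.
Iteration 1: rows with parent_id in {6} -> share (id 9, level 1).
Iteration 2: rows with parent_id in {9} -> usr (id 10, level 2).
Iteration 3: rows with parent_id in {10} -> docs (id 12, level 3).
Iteration 4: no rows with parent_id in {12}; recursion stops.
SUM(level) = 0 + 1 + 2 + 3 = 6.

6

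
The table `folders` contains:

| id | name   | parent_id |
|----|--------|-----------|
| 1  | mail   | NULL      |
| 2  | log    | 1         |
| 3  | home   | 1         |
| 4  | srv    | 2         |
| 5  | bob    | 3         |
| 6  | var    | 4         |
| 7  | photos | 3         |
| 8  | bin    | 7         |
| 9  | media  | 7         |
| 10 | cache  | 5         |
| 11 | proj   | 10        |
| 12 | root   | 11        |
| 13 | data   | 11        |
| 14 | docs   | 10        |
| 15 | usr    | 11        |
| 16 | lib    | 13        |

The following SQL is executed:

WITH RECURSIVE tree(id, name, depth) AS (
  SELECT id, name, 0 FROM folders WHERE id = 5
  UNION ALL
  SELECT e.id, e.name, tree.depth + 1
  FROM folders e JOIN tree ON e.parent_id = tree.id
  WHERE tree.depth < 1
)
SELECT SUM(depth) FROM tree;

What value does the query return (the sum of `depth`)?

Base: id=5 (bob) at depth 0.
Iteration 1: rows with parent_id in {5} -> cache (id 10, depth 1).
Iteration 2: depth < 1 fails for all current rows; recursion stops.
SUM(depth) = 0 + 1 = 1.

1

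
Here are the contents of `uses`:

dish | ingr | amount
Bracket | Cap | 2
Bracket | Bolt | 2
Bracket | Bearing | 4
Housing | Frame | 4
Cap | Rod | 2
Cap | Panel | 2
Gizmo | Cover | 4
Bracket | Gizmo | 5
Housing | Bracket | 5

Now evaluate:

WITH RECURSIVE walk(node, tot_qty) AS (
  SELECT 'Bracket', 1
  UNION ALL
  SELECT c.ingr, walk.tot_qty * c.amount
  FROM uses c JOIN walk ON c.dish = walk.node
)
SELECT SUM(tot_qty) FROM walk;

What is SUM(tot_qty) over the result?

Base: (Bracket, tot_qty=1).
Iteration 1: components of {Bracket} -> Bearing = 1*4 = 4, Bolt = 1*2 = 2, Cap = 1*2 = 2, Gizmo = 1*5 = 5.
Iteration 2: components of {Bearing,Bolt,Cap,Gizmo} -> Cover = 5*4 = 20, Panel = 2*2 = 4, Rod = 2*2 = 4.
Iteration 3: no further components; recursion stops.
SUM(tot_qty) = 1 + 2 + 4 + 2 + 5 + 4 + 4 + 20 = 42.

42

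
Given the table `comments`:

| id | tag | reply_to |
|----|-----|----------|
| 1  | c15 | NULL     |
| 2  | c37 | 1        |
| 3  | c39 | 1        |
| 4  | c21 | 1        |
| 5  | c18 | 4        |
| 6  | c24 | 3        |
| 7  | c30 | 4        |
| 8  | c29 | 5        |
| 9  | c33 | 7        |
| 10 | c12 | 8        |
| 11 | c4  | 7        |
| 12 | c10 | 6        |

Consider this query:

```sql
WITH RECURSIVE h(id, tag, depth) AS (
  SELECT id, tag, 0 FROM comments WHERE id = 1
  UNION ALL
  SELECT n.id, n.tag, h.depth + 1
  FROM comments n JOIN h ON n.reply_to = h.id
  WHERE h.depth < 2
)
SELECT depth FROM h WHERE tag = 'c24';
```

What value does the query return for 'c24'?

Base: id=1 (c15) at depth 0.
Iteration 1: rows with reply_to in {1} -> c37 (id 2, depth 1), c39 (id 3, depth 1), c21 (id 4, depth 1).
Iteration 2: rows with reply_to in {2,3,4} -> c18 (id 5, depth 2), c24 (id 6, depth 2), c30 (id 7, depth 2).
Iteration 3: depth < 2 fails for all current rows; recursion stops.

2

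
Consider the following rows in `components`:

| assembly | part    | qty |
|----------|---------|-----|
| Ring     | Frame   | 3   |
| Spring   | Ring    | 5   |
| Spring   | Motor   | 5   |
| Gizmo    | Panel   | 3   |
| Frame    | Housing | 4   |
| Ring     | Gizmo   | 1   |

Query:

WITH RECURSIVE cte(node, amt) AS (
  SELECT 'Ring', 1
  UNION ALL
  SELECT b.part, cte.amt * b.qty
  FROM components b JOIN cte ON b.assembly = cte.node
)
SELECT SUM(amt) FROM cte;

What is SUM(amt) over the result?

20

Base: (Ring, amt=1).
Iteration 1: components of {Ring} -> Frame = 1*3 = 3, Gizmo = 1*1 = 1.
Iteration 2: components of {Frame,Gizmo} -> Housing = 3*4 = 12, Panel = 1*3 = 3.
Iteration 3: no further components; recursion stops.
SUM(amt) = 1 + 1 + 3 + 3 + 12 = 20.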